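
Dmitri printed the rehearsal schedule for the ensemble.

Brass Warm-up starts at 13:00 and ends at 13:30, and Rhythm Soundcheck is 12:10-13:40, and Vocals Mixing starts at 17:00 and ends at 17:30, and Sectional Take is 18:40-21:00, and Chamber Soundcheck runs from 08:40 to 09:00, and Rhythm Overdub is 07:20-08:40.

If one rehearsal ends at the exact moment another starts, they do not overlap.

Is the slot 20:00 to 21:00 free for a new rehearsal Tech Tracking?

No — it overlaps Sectional Take

Rhythm Overdub: ends 08:40 at or before Tech Tracking starts 20:00 → clear.
Chamber Soundcheck: ends 09:00 at or before Tech Tracking starts 20:00 → clear.
Rhythm Soundcheck: ends 13:40 at or before Tech Tracking starts 20:00 → clear.
Brass Warm-up: ends 13:30 at or before Tech Tracking starts 20:00 → clear.
Vocals Mixing: ends 17:30 at or before Tech Tracking starts 20:00 → clear.
Sectional Take: starts 18:40 before Tech Tracking ends 21:00, and ends 21:00 after Tech Tracking starts 20:00 → overlap.
Tech Tracking overlaps Sectional Take.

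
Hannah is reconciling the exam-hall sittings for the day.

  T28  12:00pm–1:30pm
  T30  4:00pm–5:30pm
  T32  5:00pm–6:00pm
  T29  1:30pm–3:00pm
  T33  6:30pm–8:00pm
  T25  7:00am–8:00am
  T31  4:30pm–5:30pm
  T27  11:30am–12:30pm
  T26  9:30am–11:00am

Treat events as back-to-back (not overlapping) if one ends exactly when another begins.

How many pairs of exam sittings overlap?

Sorted by start: T25, T26, T27, T28, T29, T30, T31, T32, T33.
T26 starts after T25 ends; T25 is clear from here.
T27 starts after T26 ends; T26 is clear from here.
T28 starts before T27 ends → T27 and T28 overlap.
T29 starts after T27 ends; T27 is clear from here.
T29 starts exactly when T28 ends (back-to-back, no overlap); T28 is clear from here.
T30 starts after T29 ends; T29 is clear from here.
T31 starts before T30 ends → T30 and T31 overlap.
T32 starts before T30 ends → T30 and T32 overlap.
T33 starts after T30 ends.
T32 starts before T31 ends → T31 and T32 overlap.
T33 starts after T31 ends.
T33 starts after T32 ends.
Overlapping pairs: T27 & T28, T30 & T31, T30 & T32, T31 & T32 — 4 in total.

4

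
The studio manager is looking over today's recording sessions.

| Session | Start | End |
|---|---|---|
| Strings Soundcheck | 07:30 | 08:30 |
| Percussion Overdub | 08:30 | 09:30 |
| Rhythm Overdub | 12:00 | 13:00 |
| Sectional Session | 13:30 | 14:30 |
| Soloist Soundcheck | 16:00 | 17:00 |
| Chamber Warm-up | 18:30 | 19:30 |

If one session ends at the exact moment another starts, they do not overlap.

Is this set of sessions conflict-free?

Check each pair: they overlap iff neither finishes before the other starts.
Sorted by start: Strings Soundcheck, Percussion Overdub, Rhythm Overdub, Sectional Session, Soloist Soundcheck, Chamber Warm-up.
Percussion Overdub starts exactly when Strings Soundcheck ends (back-to-back, no overlap), so nothing later overlaps Strings Soundcheck either.
Rhythm Overdub starts after Percussion Overdub ends, so nothing later overlaps Percussion Overdub either.
Sectional Session starts after Rhythm Overdub ends, so nothing later overlaps Rhythm Overdub either.
Soloist Soundcheck starts after Sectional Session ends, so nothing later overlaps Sectional Session either.
Chamber Warm-up starts after Soloist Soundcheck ends.
Every pair is clear; the schedule has no overlaps.

Yes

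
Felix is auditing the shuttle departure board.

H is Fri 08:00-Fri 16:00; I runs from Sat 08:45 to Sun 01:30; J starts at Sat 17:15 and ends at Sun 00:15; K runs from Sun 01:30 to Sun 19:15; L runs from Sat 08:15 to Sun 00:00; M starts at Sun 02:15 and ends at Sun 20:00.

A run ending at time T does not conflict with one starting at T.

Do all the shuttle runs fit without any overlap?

Sorted by start: H, L, I, J, K, M.
L starts after H ends, so H has no further overlaps.
I starts before L ends → L and I overlap.
That's a conflict, so the schedule is not conflict-free.

No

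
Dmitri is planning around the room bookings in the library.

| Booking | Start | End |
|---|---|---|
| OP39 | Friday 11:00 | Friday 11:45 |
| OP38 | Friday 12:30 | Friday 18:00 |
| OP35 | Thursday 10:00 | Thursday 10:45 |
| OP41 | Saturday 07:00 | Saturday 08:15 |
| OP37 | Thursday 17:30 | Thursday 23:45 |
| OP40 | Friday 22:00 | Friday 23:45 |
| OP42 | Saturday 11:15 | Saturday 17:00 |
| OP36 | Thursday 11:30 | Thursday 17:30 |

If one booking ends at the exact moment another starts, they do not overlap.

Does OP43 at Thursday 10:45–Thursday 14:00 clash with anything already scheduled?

OP35: ends Thursday 10:45 at or before OP43 starts Thursday 10:45 → clear.
OP36: starts Thursday 11:30 before OP43 ends Thursday 14:00, and ends Thursday 17:30 after OP43 starts Thursday 10:45 → overlap.
OP37: starts Thursday 17:30 at or after OP43 ends Thursday 14:00 → clear.
OP39: starts Friday 11:00 at or after OP43 ends Thursday 14:00 → clear.
OP38: starts Friday 12:30 at or after OP43 ends Thursday 14:00 → clear.
OP40: starts Friday 22:00 at or after OP43 ends Thursday 14:00 → clear.
OP41: starts Saturday 07:00 at or after OP43 ends Thursday 14:00 → clear.
OP42: starts Saturday 11:15 at or after OP43 ends Thursday 14:00 → clear.
OP43 overlaps OP36.

Yes — it overlaps OP36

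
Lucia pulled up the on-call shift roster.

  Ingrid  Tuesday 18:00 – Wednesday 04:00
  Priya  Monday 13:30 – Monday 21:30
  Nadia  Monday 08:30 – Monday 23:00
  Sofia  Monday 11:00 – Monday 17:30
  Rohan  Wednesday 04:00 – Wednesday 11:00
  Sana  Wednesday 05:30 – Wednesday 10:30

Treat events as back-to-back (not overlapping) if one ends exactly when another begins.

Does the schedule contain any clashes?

Yes

Sorted by start: Nadia, Sofia, Priya, Ingrid, Rohan, Sana.
Sofia starts before Nadia ends → Nadia and Sofia overlap.
That's a conflict, so the schedule is not conflict-free.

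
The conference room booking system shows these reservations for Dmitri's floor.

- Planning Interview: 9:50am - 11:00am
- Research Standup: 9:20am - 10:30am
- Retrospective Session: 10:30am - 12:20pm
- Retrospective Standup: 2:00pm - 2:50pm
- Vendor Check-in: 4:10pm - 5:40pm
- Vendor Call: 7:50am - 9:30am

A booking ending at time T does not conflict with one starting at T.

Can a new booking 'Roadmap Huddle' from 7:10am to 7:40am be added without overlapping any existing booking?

Yes — the slot is free

Vendor Call: starts 7:50am at or after Roadmap Huddle ends 7:40am → clear.
Research Standup: starts 9:20am at or after Roadmap Huddle ends 7:40am → clear.
Planning Interview: starts 9:50am at or after Roadmap Huddle ends 7:40am → clear.
Retrospective Session: starts 10:30am at or after Roadmap Huddle ends 7:40am → clear.
Retrospective Standup: starts 2:00pm at or after Roadmap Huddle ends 7:40am → clear.
Vendor Check-in: starts 4:10pm at or after Roadmap Huddle ends 7:40am → clear.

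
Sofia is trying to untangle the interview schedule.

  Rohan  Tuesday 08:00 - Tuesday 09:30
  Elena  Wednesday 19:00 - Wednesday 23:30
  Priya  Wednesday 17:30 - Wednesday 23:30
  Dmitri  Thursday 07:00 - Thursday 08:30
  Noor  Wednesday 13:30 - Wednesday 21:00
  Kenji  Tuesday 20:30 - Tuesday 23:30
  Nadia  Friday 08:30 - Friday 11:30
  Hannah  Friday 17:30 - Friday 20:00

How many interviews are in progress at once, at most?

3

Walk through starts and ends in time order (an end at T is processed before a start at T):
Tuesday 08:00 start Rohan → 1
Tuesday 09:30 end Rohan → 0
Tuesday 20:30 start Kenji → 1
Tuesday 23:30 end Kenji → 0
Wednesday 13:30 start Noor → 1
Wednesday 17:30 start Priya → 2
Wednesday 19:00 start Elena → 3
Wednesday 21:00 end Noor → 2
Wednesday 23:30 end Elena → 1
Wednesday 23:30 end Priya → 0
Thursday 07:00 start Dmitri → 1
Thursday 08:30 end Dmitri → 0
Friday 08:30 start Nadia → 1
Friday 11:30 end Nadia → 0
Friday 17:30 start Hannah → 1
Friday 20:00 end Hannah → 0
Peak is 3, at Wednesday 19:00 (Elena, Noor, Priya).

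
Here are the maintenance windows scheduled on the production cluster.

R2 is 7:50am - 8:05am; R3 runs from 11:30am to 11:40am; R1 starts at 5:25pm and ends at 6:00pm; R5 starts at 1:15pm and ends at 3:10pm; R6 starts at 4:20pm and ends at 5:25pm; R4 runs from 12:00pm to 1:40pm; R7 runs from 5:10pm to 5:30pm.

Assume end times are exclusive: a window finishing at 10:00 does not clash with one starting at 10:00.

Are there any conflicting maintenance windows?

Sorted by start: R2, R3, R4, R5, R6, R7, R1.
R3 starts after R2 ends, so R2 has no further overlaps.
R4 starts after R3 ends, so R3 has no further overlaps.
R5 starts before R4 ends → R4 and R5 overlap.
That's a conflict, so the schedule is not conflict-free.

Yes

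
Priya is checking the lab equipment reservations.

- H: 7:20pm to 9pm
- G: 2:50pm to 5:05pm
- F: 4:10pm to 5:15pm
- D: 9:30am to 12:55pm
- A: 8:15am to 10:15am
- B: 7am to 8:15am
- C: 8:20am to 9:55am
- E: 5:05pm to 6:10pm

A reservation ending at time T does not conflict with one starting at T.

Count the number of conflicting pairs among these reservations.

Sorted by start: B, A, C, D, G, F, E, H.
A starts exactly when B ends (back-to-back, no overlap); B is clear from here.
C starts before A ends → A and C overlap.
D starts before A ends → A and D overlap.
G starts after A ends; A is clear from here.
D starts before C ends → C and D overlap.
G starts after C ends; C is clear from here.
G starts after D ends; D is clear from here.
F starts before G ends → G and F overlap.
E starts exactly when G ends (back-to-back, no overlap); G is clear from here.
E starts before F ends → F and E overlap.
H starts after F ends.
H starts after E ends.
Overlapping pairs: A & C, A & D, C & D, E & F, F & G — 5 in total.

5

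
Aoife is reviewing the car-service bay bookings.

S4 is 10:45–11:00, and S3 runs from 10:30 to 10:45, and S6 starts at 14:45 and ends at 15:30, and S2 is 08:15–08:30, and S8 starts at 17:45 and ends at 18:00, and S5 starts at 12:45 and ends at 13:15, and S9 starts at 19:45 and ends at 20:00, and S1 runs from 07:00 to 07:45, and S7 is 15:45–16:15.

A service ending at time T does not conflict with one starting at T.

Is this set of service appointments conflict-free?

Sorted by start: S1, S2, S3, S4, S5, S6, S7, S8, S9.
S2 starts after S1 ends, so nothing later overlaps S1 either.
S3 starts after S2 ends, so nothing later overlaps S2 either.
S4 starts exactly when S3 ends (back-to-back, no overlap), so nothing later overlaps S3 either.
S5 starts after S4 ends, so nothing later overlaps S4 either.
S6 starts after S5 ends, so nothing later overlaps S5 either.
S7 starts after S6 ends, so nothing later overlaps S6 either.
S8 starts after S7 ends, so nothing later overlaps S7 either.
S9 starts after S8 ends.
Every pair is clear; the schedule has no overlaps.

Yes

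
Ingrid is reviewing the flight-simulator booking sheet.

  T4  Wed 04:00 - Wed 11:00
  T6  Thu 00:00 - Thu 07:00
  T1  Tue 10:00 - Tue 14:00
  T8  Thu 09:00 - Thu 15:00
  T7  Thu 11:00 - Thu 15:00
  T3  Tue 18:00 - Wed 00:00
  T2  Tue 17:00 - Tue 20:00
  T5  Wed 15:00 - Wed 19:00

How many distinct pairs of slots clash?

2

Two intervals overlap when each starts before the other ends.
Sorted by start: T1, T2, T3, T4, T5, T6, T8, T7.
T2 starts after T1 ends, so nothing later overlaps T1 either.
T3 starts before T2 ends → T2 and T3 overlap.
T4 starts after T2 ends, so nothing later overlaps T2 either.
T4 starts after T3 ends, so nothing later overlaps T3 either.
T5 starts after T4 ends, so nothing later overlaps T4 either.
T6 starts after T5 ends, so nothing later overlaps T5 either.
T8 starts after T6 ends, so nothing later overlaps T6 either.
T7 starts before T8 ends → T8 and T7 overlap.
Overlapping pairs: T2 & T3, T7 & T8 — 2 in total.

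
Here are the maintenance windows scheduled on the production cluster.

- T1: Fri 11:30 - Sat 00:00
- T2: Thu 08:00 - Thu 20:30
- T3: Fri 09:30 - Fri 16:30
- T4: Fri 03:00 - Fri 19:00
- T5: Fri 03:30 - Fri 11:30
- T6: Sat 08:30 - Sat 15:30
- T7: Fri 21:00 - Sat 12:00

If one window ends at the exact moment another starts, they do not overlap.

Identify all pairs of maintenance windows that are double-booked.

Check each pair: they overlap iff neither finishes before the other starts.
Sorted by start: T2, T4, T5, T3, T1, T7, T6.
T4 starts after T2 ends; T2 is clear from here.
T5 starts before T4 ends → T4 and T5 overlap.
T3 starts before T4 ends → T4 and T3 overlap.
T1 starts before T4 ends → T4 and T1 overlap.
T7 starts after T4 ends; T4 is clear from here.
T3 starts before T5 ends → T5 and T3 overlap.
T1 starts exactly when T5 ends (back-to-back, no overlap); T5 is clear from here.
T1 starts before T3 ends → T3 and T1 overlap.
T7 starts after T3 ends; T3 is clear from here.
T7 starts before T1 ends → T1 and T7 overlap.
T6 starts after T1 ends.
T6 starts before T7 ends → T7 and T6 overlap.

T1 & T3, T1 & T4, T1 & T7, T3 & T4, T3 & T5, T4 & T5, T6 & T7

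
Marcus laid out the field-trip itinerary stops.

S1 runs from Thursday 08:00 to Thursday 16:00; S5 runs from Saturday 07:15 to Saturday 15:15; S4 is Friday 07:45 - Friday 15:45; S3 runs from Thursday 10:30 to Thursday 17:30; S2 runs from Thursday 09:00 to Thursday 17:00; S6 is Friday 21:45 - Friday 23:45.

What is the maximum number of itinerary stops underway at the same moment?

3

Sort all start/end points and keep a running count:
Thursday 08:00 start S1 → 1
Thursday 09:00 start S2 → 2
Thursday 10:30 start S3 → 3
Thursday 16:00 end S1 → 2
Thursday 17:00 end S2 → 1
Thursday 17:30 end S3 → 0
Friday 07:45 start S4 → 1
Friday 15:45 end S4 → 0
Friday 21:45 start S6 → 1
Friday 23:45 end S6 → 0
Saturday 07:15 start S5 → 1
Saturday 15:15 end S5 → 0
Peak is 3, at Thursday 10:30 (S1, S2, S3).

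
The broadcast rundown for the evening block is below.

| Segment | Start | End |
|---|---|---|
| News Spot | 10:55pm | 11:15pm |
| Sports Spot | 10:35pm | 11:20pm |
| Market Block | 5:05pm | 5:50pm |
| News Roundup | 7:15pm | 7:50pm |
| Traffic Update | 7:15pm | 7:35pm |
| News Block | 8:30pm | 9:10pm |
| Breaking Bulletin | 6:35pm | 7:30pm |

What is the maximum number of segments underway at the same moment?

3

Walk through starts and ends in time order (an end at T is processed before a start at T):
5:05pm start Market Block → 1
5:50pm end Market Block → 0
6:35pm start Breaking Bulletin → 1
7:15pm start News Roundup → 2
7:15pm start Traffic Update → 3
7:30pm end Breaking Bulletin → 2
7:35pm end Traffic Update → 1
7:50pm end News Roundup → 0
8:30pm start News Block → 1
9:10pm end News Block → 0
10:35pm start Sports Spot → 1
10:55pm start News Spot → 2
11:15pm end News Spot → 1
11:20pm end Sports Spot → 0
Peak is 3, at 7:15pm (Breaking Bulletin, News Roundup, Traffic Update).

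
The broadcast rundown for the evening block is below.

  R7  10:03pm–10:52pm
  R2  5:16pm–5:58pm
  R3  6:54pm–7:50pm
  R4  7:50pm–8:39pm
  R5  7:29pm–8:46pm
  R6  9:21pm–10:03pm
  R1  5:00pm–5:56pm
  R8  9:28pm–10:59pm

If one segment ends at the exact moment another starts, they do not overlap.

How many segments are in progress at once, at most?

2

Sweep the timeline, counting +1 at each start and −1 at each end (ends before starts at a tie):
5:00pm start R1 → 1
5:16pm start R2 → 2
5:56pm end R1 → 1
5:58pm end R2 → 0
6:54pm start R3 → 1
7:29pm start R5 → 2
7:50pm end R3 → 1
7:50pm start R4 → 2
8:39pm end R4 → 1
8:46pm end R5 → 0
9:21pm start R6 → 1
9:28pm start R8 → 2
10:03pm end R6 → 1
10:03pm start R7 → 2
10:52pm end R7 → 1
10:59pm end R8 → 0
Peak is 2, at 5:16pm (R1, R2).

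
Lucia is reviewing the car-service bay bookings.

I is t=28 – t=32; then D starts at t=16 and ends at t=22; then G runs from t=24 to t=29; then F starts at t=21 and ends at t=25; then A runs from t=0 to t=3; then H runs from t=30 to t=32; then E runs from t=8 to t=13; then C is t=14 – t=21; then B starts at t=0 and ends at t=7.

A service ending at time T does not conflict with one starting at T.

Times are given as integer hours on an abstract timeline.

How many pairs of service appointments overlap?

Sorted by start: A, B, E, C, D, F, G, I, H.
B starts before A ends → A and B overlap.
E starts after A ends, so A has no further overlaps.
E starts after B ends, so B has no further overlaps.
C starts after E ends, so E has no further overlaps.
D starts before C ends → C and D overlap.
F starts exactly when C ends (back-to-back, no overlap), so C has no further overlaps.
F starts before D ends → D and F overlap.
G starts after D ends, so D has no further overlaps.
G starts before F ends → F and G overlap.
I starts after F ends, so F has no further overlaps.
I starts before G ends → G and I overlap.
H starts after G ends.
H starts before I ends → I and H overlap.
Overlapping pairs: A & B, C & D, D & F, F & G, G & I, H & I — 6 in total.

6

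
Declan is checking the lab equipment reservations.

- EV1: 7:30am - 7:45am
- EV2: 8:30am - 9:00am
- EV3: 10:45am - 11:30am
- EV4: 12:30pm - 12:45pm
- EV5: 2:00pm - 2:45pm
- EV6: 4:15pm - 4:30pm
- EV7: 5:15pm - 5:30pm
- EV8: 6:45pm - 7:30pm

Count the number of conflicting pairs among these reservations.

0

Sorted by start: EV1, EV2, EV3, EV4, EV5, EV6, EV7, EV8.
EV2 starts after EV1 ends, so EV1 has no further overlaps.
EV3 starts after EV2 ends, so EV2 has no further overlaps.
EV4 starts after EV3 ends, so EV3 has no further overlaps.
EV5 starts after EV4 ends, so EV4 has no further overlaps.
EV6 starts after EV5 ends, so EV5 has no further overlaps.
EV7 starts after EV6 ends, so EV6 has no further overlaps.
EV8 starts after EV7 ends.
No pair overlaps.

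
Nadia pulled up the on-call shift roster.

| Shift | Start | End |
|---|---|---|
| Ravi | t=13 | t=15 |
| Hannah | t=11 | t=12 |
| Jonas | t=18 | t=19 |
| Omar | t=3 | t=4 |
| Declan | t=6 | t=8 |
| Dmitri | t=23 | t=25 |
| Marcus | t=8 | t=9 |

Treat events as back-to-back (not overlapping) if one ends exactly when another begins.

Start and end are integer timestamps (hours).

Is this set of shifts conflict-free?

Yes

Sorted by start: Omar, Declan, Marcus, Hannah, Ravi, Jonas, Dmitri.
Declan starts after Omar ends, so nothing later overlaps Omar either.
Marcus starts exactly when Declan ends (back-to-back, no overlap), so nothing later overlaps Declan either.
Hannah starts after Marcus ends, so nothing later overlaps Marcus either.
Ravi starts after Hannah ends, so nothing later overlaps Hannah either.
Jonas starts after Ravi ends, so nothing later overlaps Ravi either.
Dmitri starts after Jonas ends.
Every pair is clear; the schedule has no overlaps.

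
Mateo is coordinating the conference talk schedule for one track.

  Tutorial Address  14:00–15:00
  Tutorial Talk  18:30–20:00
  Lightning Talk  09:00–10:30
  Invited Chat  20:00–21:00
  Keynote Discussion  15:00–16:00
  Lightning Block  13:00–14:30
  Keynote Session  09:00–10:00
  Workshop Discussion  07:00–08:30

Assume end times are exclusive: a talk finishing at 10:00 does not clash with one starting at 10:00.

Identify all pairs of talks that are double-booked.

Keynote Session & Lightning Talk, Lightning Block & Tutorial Address

Sorted by start: Workshop Discussion, Keynote Session, Lightning Talk, Lightning Block, Tutorial Address, Keynote Discussion, Tutorial Talk, Invited Chat.
Keynote Session starts after Workshop Discussion ends, so nothing later overlaps Workshop Discussion either.
Lightning Talk starts before Keynote Session ends → Keynote Session and Lightning Talk overlap.
Lightning Block starts after Keynote Session ends, so nothing later overlaps Keynote Session either.
Lightning Block starts after Lightning Talk ends, so nothing later overlaps Lightning Talk either.
Tutorial Address starts before Lightning Block ends → Lightning Block and Tutorial Address overlap.
Keynote Discussion starts after Lightning Block ends, so nothing later overlaps Lightning Block either.
Keynote Discussion starts exactly when Tutorial Address ends (back-to-back, no overlap), so nothing later overlaps Tutorial Address either.
Tutorial Talk starts after Keynote Discussion ends, so nothing later overlaps Keynote Discussion either.
Invited Chat starts exactly when Tutorial Talk ends (back-to-back, no overlap).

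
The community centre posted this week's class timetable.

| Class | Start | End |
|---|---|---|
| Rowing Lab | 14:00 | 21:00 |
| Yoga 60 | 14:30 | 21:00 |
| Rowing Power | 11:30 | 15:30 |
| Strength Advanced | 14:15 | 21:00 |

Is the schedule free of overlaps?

Sorted by start: Rowing Power, Rowing Lab, Strength Advanced, Yoga 60.
Rowing Lab starts before Rowing Power ends → Rowing Power and Rowing Lab overlap.
That's a conflict, so the schedule is not conflict-free.

No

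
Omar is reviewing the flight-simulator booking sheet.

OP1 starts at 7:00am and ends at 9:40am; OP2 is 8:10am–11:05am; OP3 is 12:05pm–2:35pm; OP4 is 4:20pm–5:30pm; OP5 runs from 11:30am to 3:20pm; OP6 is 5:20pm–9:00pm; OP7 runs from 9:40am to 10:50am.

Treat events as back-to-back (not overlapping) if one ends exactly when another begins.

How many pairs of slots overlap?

4

Sorted by start: OP1, OP2, OP7, OP5, OP3, OP4, OP6.
OP2 starts before OP1 ends → OP1 and OP2 overlap.
OP7 starts exactly when OP1 ends (back-to-back, no overlap) — done with OP1.
OP7 starts before OP2 ends → OP2 and OP7 overlap.
OP5 starts after OP2 ends — done with OP2.
OP5 starts after OP7 ends — done with OP7.
OP3 starts before OP5 ends → OP5 and OP3 overlap.
OP4 starts after OP5 ends — done with OP5.
OP4 starts after OP3 ends — done with OP3.
OP6 starts before OP4 ends → OP4 and OP6 overlap.
Overlapping pairs: OP1 & OP2, OP2 & OP7, OP3 & OP5, OP4 & OP6 — 4 in total.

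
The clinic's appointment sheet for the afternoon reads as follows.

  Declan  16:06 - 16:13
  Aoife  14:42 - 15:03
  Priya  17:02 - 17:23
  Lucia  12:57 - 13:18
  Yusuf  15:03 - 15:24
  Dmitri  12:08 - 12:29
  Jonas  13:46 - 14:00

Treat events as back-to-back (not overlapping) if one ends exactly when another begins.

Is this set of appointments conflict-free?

Yes

Sorted by start: Dmitri, Lucia, Jonas, Aoife, Yusuf, Declan, Priya.
Lucia starts after Dmitri ends, so nothing later overlaps Dmitri either.
Jonas starts after Lucia ends, so nothing later overlaps Lucia either.
Aoife starts after Jonas ends, so nothing later overlaps Jonas either.
Yusuf starts exactly when Aoife ends (back-to-back, no overlap), so nothing later overlaps Aoife either.
Declan starts after Yusuf ends, so nothing later overlaps Yusuf either.
Priya starts after Declan ends.
Every pair is clear; the schedule has no overlaps.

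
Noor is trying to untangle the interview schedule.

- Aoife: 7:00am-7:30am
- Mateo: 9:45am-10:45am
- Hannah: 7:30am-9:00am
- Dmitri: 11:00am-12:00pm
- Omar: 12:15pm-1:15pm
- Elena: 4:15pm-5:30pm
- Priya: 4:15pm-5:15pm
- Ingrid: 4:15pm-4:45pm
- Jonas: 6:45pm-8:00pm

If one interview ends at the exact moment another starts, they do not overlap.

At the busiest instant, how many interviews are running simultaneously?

3

Walk through starts and ends in time order (an end at T is processed before a start at T):
7:00am start Aoife → 1
7:30am end Aoife → 0
7:30am start Hannah → 1
9:00am end Hannah → 0
9:45am start Mateo → 1
10:45am end Mateo → 0
11:00am start Dmitri → 1
12:00pm end Dmitri → 0
12:15pm start Omar → 1
1:15pm end Omar → 0
4:15pm start Elena → 1
4:15pm start Ingrid → 2
4:15pm start Priya → 3
4:45pm end Ingrid → 2
5:15pm end Priya → 1
5:30pm end Elena → 0
6:45pm start Jonas → 1
8:00pm end Jonas → 0
Peak is 3, at 4:15pm (Elena, Ingrid, Priya).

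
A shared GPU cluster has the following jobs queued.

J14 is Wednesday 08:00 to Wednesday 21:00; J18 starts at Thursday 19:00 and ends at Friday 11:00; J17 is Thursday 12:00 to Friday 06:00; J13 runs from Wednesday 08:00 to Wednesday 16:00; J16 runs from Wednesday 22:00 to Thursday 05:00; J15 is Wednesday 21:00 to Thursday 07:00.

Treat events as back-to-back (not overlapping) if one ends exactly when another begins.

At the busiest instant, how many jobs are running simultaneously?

2

Sort all start/end points and keep a running count:
Wednesday 08:00 start J13 → 1
Wednesday 08:00 start J14 → 2
Wednesday 16:00 end J13 → 1
Wednesday 21:00 end J14 → 0
Wednesday 21:00 start J15 → 1
Wednesday 22:00 start J16 → 2
Thursday 05:00 end J16 → 1
Thursday 07:00 end J15 → 0
Thursday 12:00 start J17 → 1
Thursday 19:00 start J18 → 2
Friday 06:00 end J17 → 1
Friday 11:00 end J18 → 0
Peak is 2, at Wednesday 08:00 (J13, J14).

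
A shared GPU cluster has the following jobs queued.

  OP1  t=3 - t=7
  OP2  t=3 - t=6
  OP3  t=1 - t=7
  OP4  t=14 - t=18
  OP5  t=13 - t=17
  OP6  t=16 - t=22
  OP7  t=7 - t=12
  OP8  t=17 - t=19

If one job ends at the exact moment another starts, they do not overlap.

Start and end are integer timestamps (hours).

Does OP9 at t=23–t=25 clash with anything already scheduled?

No — it doesn't clash with anything

OP3: ends t=7 at or before OP9 starts t=23 → clear.
OP1: ends t=7 at or before OP9 starts t=23 → clear.
OP2: ends t=6 at or before OP9 starts t=23 → clear.
OP7: ends t=12 at or before OP9 starts t=23 → clear.
OP5: ends t=17 at or before OP9 starts t=23 → clear.
OP4: ends t=18 at or before OP9 starts t=23 → clear.
OP6: ends t=22 at or before OP9 starts t=23 → clear.
OP8: ends t=19 at or before OP9 starts t=23 → clear.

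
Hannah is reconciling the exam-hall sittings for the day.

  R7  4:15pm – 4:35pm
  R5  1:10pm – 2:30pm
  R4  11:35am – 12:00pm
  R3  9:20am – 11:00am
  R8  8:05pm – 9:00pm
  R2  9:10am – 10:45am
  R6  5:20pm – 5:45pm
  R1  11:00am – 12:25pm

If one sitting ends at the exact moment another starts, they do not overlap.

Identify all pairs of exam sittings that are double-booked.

Sorted by start: R2, R3, R1, R4, R5, R7, R6, R8.
R3 starts before R2 ends → R2 and R3 overlap.
R1 starts after R2 ends, so R2 has no further overlaps.
R1 starts exactly when R3 ends (back-to-back, no overlap), so R3 has no further overlaps.
R4 starts before R1 ends → R1 and R4 overlap.
R5 starts after R1 ends, so R1 has no further overlaps.
R5 starts after R4 ends, so R4 has no further overlaps.
R7 starts after R5 ends, so R5 has no further overlaps.
R6 starts after R7 ends, so R7 has no further overlaps.
R8 starts after R6 ends.

R1 & R4, R2 & R3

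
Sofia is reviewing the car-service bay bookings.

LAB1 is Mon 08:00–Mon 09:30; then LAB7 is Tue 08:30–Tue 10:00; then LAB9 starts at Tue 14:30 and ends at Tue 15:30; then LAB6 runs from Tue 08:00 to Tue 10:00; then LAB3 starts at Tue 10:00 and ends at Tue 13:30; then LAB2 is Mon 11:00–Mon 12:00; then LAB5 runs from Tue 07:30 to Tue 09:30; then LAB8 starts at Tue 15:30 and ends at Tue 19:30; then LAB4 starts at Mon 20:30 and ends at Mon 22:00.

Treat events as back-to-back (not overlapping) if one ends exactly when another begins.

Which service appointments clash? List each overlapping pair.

Sorted by start: LAB1, LAB2, LAB4, LAB5, LAB6, LAB7, LAB3, LAB9, LAB8.
LAB2 starts after LAB1 ends, so LAB1 has no further overlaps.
LAB4 starts after LAB2 ends, so LAB2 has no further overlaps.
LAB5 starts after LAB4 ends, so LAB4 has no further overlaps.
LAB6 starts before LAB5 ends → LAB5 and LAB6 overlap.
LAB7 starts before LAB5 ends → LAB5 and LAB7 overlap.
LAB3 starts after LAB5 ends, so LAB5 has no further overlaps.
LAB7 starts before LAB6 ends → LAB6 and LAB7 overlap.
LAB3 starts exactly when LAB6 ends (back-to-back, no overlap), so LAB6 has no further overlaps.
LAB3 starts exactly when LAB7 ends (back-to-back, no overlap), so LAB7 has no further overlaps.
LAB9 starts after LAB3 ends, so LAB3 has no further overlaps.
LAB8 starts exactly when LAB9 ends (back-to-back, no overlap).

LAB5 & LAB6, LAB5 & LAB7, LAB6 & LAB7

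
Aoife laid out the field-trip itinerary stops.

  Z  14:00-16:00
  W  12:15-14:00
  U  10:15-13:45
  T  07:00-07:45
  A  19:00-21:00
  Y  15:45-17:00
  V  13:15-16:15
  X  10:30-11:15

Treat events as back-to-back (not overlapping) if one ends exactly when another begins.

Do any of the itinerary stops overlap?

Two intervals overlap when each starts before the other ends.
Sorted by start: T, U, X, W, V, Z, Y, A.
U starts after T ends, so nothing later overlaps T either.
X starts before U ends → U and X overlap.
That's a conflict, so the schedule is not conflict-free.

Yes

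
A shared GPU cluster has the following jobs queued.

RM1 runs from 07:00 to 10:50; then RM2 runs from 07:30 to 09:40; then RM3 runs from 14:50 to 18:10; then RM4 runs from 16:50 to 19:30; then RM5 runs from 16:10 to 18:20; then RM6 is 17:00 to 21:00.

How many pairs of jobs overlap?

7

Check each pair: they overlap iff neither finishes before the other starts.
Sorted by start: RM1, RM2, RM3, RM5, RM4, RM6.
RM2 starts before RM1 ends → RM1 and RM2 overlap.
RM3 starts after RM1 ends, so RM1 has no further overlaps.
RM3 starts after RM2 ends, so RM2 has no further overlaps.
RM5 starts before RM3 ends → RM3 and RM5 overlap.
RM4 starts before RM3 ends → RM3 and RM4 overlap.
RM6 starts before RM3 ends → RM3 and RM6 overlap.
RM4 starts before RM5 ends → RM5 and RM4 overlap.
RM6 starts before RM5 ends → RM5 and RM6 overlap.
RM6 starts before RM4 ends → RM4 and RM6 overlap.
Overlapping pairs: RM1 & RM2, RM3 & RM4, RM3 & RM5, RM3 & RM6, RM4 & RM5, RM4 & RM6, RM5 & RM6 — 7 in total.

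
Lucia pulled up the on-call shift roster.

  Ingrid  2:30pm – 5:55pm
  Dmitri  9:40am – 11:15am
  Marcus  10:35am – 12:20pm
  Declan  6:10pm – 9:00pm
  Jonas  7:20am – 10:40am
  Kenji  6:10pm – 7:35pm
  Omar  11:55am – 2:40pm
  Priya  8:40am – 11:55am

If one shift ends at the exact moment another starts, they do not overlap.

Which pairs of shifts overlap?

Two intervals overlap when each starts before the other ends.
Sorted by start: Jonas, Priya, Dmitri, Marcus, Omar, Ingrid, Kenji, Declan.
Priya starts before Jonas ends → Jonas and Priya overlap.
Dmitri starts before Jonas ends → Jonas and Dmitri overlap.
Marcus starts before Jonas ends → Jonas and Marcus overlap.
Omar starts after Jonas ends, so nothing later overlaps Jonas either.
Dmitri starts before Priya ends → Priya and Dmitri overlap.
Marcus starts before Priya ends → Priya and Marcus overlap.
Omar starts exactly when Priya ends (back-to-back, no overlap), so nothing later overlaps Priya either.
Marcus starts before Dmitri ends → Dmitri and Marcus overlap.
Omar starts after Dmitri ends, so nothing later overlaps Dmitri either.
Omar starts before Marcus ends → Marcus and Omar overlap.
Ingrid starts after Marcus ends, so nothing later overlaps Marcus either.
Ingrid starts before Omar ends → Omar and Ingrid overlap.
Kenji starts after Omar ends, so nothing later overlaps Omar either.
Kenji starts after Ingrid ends, so nothing later overlaps Ingrid either.
Declan starts before Kenji ends → Kenji and Declan overlap.

Declan & Kenji, Dmitri & Jonas, Dmitri & Marcus, Dmitri & Priya, Ingrid & Omar, Jonas & Marcus, Jonas & Priya, Marcus & Omar, Marcus & Priya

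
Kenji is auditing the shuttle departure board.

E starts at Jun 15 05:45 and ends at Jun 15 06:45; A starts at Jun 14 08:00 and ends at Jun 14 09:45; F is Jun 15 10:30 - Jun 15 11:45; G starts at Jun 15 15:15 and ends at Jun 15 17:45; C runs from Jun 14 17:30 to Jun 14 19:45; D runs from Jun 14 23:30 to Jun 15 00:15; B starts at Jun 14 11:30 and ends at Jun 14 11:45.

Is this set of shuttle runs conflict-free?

Yes

Check each pair: they overlap iff neither finishes before the other starts.
Sorted by start: A, B, C, D, E, F, G.
B starts after A ends, so nothing later overlaps A either.
C starts after B ends, so nothing later overlaps B either.
D starts after C ends, so nothing later overlaps C either.
E starts after D ends, so nothing later overlaps D either.
F starts after E ends, so nothing later overlaps E either.
G starts after F ends.
Every pair is clear; the schedule has no overlaps.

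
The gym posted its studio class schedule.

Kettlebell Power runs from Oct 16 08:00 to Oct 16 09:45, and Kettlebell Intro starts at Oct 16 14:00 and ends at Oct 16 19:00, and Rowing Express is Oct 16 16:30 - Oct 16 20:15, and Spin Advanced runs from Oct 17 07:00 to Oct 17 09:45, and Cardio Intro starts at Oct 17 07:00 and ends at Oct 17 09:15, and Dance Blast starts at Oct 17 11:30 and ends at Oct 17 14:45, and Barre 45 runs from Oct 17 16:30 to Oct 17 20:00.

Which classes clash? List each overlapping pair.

Cardio Intro & Spin Advanced, Kettlebell Intro & Rowing Express

Check each pair: they overlap iff neither finishes before the other starts.
Sorted by start: Kettlebell Power, Kettlebell Intro, Rowing Express, Spin Advanced, Cardio Intro, Dance Blast, Barre 45.
Kettlebell Intro starts after Kettlebell Power ends — done with Kettlebell Power.
Rowing Express starts before Kettlebell Intro ends → Kettlebell Intro and Rowing Express overlap.
Spin Advanced starts after Kettlebell Intro ends — done with Kettlebell Intro.
Spin Advanced starts after Rowing Express ends — done with Rowing Express.
Cardio Intro starts before Spin Advanced ends → Spin Advanced and Cardio Intro overlap.
Dance Blast starts after Spin Advanced ends — done with Spin Advanced.
Dance Blast starts after Cardio Intro ends — done with Cardio Intro.
Barre 45 starts after Dance Blast ends.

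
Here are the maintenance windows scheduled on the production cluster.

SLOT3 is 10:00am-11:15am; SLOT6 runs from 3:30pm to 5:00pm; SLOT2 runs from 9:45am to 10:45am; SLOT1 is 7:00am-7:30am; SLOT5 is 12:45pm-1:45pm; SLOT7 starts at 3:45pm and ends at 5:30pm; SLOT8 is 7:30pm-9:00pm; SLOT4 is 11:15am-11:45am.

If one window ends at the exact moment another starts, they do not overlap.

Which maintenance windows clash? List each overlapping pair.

SLOT2 & SLOT3, SLOT6 & SLOT7

Two intervals overlap when each starts before the other ends.
Sorted by start: SLOT1, SLOT2, SLOT3, SLOT4, SLOT5, SLOT6, SLOT7, SLOT8.
SLOT2 starts after SLOT1 ends — done with SLOT1.
SLOT3 starts before SLOT2 ends → SLOT2 and SLOT3 overlap.
SLOT4 starts after SLOT2 ends — done with SLOT2.
SLOT4 starts exactly when SLOT3 ends (back-to-back, no overlap) — done with SLOT3.
SLOT5 starts after SLOT4 ends — done with SLOT4.
SLOT6 starts after SLOT5 ends — done with SLOT5.
SLOT7 starts before SLOT6 ends → SLOT6 and SLOT7 overlap.
SLOT8 starts after SLOT6 ends.
SLOT8 starts after SLOT7 ends.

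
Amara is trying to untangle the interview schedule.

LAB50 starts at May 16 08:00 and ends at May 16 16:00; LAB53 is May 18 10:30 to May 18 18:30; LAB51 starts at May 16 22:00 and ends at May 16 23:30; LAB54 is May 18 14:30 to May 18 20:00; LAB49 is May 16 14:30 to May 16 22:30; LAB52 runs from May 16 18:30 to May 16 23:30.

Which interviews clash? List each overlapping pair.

Sorted by start: LAB50, LAB49, LAB52, LAB51, LAB53, LAB54.
LAB49 starts before LAB50 ends → LAB50 and LAB49 overlap.
LAB52 starts after LAB50 ends, so nothing later overlaps LAB50 either.
LAB52 starts before LAB49 ends → LAB49 and LAB52 overlap.
LAB51 starts before LAB49 ends → LAB49 and LAB51 overlap.
LAB53 starts after LAB49 ends, so nothing later overlaps LAB49 either.
LAB51 starts before LAB52 ends → LAB52 and LAB51 overlap.
LAB53 starts after LAB52 ends, so nothing later overlaps LAB52 either.
LAB53 starts after LAB51 ends, so nothing later overlaps LAB51 either.
LAB54 starts before LAB53 ends → LAB53 and LAB54 overlap.

LAB49 & LAB50, LAB49 & LAB51, LAB49 & LAB52, LAB51 & LAB52, LAB53 & LAB54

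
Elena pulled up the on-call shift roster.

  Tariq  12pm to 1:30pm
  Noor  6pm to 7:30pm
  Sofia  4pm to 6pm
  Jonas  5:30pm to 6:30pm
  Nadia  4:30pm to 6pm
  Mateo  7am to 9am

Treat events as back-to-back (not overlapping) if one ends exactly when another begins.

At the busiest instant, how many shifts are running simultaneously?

Walk through starts and ends in time order (an end at T is processed before a start at T):
7am start Mateo → 1
9am end Mateo → 0
12pm start Tariq → 1
1:30pm end Tariq → 0
4pm start Sofia → 1
4:30pm start Nadia → 2
5:30pm start Jonas → 3
6pm end Nadia → 2
6pm end Sofia → 1
6pm start Noor → 2
6:30pm end Jonas → 1
7:30pm end Noor → 0
Peak is 3, at 5:30pm (Jonas, Nadia, Sofia).

3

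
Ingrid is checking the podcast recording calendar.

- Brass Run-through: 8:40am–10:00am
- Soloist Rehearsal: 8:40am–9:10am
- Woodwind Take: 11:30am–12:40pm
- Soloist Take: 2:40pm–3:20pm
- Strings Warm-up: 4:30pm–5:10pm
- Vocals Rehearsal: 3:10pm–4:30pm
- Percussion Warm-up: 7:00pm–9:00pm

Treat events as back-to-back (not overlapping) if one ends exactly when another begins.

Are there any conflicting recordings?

Check each pair: they overlap iff neither finishes before the other starts.
Sorted by start: Brass Run-through, Soloist Rehearsal, Woodwind Take, Soloist Take, Vocals Rehearsal, Strings Warm-up, Percussion Warm-up.
Soloist Rehearsal starts before Brass Run-through ends → Brass Run-through and Soloist Rehearsal overlap.
That's a conflict, so the schedule is not conflict-free.

Yes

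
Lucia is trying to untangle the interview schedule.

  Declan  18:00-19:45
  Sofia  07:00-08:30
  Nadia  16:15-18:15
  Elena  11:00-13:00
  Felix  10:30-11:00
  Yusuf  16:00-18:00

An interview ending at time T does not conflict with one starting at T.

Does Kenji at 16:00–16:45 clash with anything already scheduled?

Sofia: ends 08:30 at or before Kenji starts 16:00 → clear.
Felix: ends 11:00 at or before Kenji starts 16:00 → clear.
Elena: ends 13:00 at or before Kenji starts 16:00 → clear.
Yusuf: starts 16:00 before Kenji ends 16:45, and ends 18:00 after Kenji starts 16:00 → overlap.
Nadia: starts 16:15 before Kenji ends 16:45, and ends 18:15 after Kenji starts 16:00 → overlap.
Declan: starts 18:00 at or after Kenji ends 16:45 → clear.
Kenji overlaps Yusuf, Nadia.

Yes — it overlaps Nadia, Yusuf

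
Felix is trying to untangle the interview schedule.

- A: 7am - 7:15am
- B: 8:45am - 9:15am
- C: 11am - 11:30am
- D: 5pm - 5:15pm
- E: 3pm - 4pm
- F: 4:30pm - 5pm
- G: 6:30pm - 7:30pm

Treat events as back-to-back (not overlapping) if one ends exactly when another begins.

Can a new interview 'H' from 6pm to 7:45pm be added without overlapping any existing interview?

No — it overlaps G

A: ends 7:15am at or before H starts 6pm → clear.
B: ends 9:15am at or before H starts 6pm → clear.
C: ends 11:30am at or before H starts 6pm → clear.
E: ends 4pm at or before H starts 6pm → clear.
F: ends 5pm at or before H starts 6pm → clear.
D: ends 5:15pm at or before H starts 6pm → clear.
G: starts 6:30pm before H ends 7:45pm, and ends 7:30pm after H starts 6pm → overlap.
H overlaps G.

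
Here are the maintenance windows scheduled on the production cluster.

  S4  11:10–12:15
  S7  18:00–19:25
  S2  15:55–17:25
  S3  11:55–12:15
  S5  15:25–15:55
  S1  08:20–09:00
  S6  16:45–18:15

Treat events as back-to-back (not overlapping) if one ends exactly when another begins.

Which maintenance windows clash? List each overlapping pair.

S2 & S6, S3 & S4, S6 & S7

Sorted by start: S1, S4, S3, S5, S2, S6, S7.
S4 starts after S1 ends, so S1 has no further overlaps.
S3 starts before S4 ends → S4 and S3 overlap.
S5 starts after S4 ends, so S4 has no further overlaps.
S5 starts after S3 ends, so S3 has no further overlaps.
S2 starts exactly when S5 ends (back-to-back, no overlap), so S5 has no further overlaps.
S6 starts before S2 ends → S2 and S6 overlap.
S7 starts after S2 ends.
S7 starts before S6 ends → S6 and S7 overlap.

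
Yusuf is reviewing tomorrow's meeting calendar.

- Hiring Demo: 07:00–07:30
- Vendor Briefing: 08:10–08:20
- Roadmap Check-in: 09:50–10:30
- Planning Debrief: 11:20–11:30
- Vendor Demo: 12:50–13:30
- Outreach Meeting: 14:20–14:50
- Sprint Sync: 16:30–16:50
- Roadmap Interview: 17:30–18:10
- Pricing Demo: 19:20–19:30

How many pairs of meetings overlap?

0

Sorted by start: Hiring Demo, Vendor Briefing, Roadmap Check-in, Planning Debrief, Vendor Demo, Outreach Meeting, Sprint Sync, Roadmap Interview, Pricing Demo.
Vendor Briefing starts after Hiring Demo ends, so nothing later overlaps Hiring Demo either.
Roadmap Check-in starts after Vendor Briefing ends, so nothing later overlaps Vendor Briefing either.
Planning Debrief starts after Roadmap Check-in ends, so nothing later overlaps Roadmap Check-in either.
Vendor Demo starts after Planning Debrief ends, so nothing later overlaps Planning Debrief either.
Outreach Meeting starts after Vendor Demo ends, so nothing later overlaps Vendor Demo either.
Sprint Sync starts after Outreach Meeting ends, so nothing later overlaps Outreach Meeting either.
Roadmap Interview starts after Sprint Sync ends, so nothing later overlaps Sprint Sync either.
Pricing Demo starts after Roadmap Interview ends.
No pair overlaps.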